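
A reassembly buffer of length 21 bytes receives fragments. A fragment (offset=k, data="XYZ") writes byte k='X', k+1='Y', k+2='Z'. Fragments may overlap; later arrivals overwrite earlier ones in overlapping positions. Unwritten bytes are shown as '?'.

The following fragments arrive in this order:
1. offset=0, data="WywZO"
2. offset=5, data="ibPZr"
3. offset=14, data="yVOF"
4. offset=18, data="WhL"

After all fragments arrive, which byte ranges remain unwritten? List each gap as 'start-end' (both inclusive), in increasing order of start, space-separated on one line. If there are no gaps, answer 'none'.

Answer: 10-13

Derivation:
Fragment 1: offset=0 len=5
Fragment 2: offset=5 len=5
Fragment 3: offset=14 len=4
Fragment 4: offset=18 len=3
Gaps: 10-13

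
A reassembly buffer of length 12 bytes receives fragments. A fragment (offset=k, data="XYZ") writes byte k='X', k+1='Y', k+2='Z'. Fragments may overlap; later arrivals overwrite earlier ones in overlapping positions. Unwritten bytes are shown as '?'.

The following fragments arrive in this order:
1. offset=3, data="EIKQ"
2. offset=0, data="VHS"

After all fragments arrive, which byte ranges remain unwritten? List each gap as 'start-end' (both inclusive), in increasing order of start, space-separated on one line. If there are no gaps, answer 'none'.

Fragment 1: offset=3 len=4
Fragment 2: offset=0 len=3
Gaps: 7-11

Answer: 7-11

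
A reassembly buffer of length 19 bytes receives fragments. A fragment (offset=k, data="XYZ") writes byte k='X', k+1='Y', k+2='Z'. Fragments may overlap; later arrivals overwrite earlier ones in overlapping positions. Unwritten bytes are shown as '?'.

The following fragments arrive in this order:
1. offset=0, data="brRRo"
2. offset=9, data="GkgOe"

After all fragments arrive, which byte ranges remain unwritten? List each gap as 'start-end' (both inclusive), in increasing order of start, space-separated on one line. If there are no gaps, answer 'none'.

Answer: 5-8 14-18

Derivation:
Fragment 1: offset=0 len=5
Fragment 2: offset=9 len=5
Gaps: 5-8 14-18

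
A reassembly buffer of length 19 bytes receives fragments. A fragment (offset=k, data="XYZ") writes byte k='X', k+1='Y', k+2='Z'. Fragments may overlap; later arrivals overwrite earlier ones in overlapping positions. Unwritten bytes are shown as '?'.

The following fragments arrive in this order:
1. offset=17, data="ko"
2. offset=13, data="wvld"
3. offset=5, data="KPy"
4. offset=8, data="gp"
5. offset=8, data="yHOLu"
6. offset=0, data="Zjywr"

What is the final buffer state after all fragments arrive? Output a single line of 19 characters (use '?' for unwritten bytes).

Answer: ZjywrKPyyHOLuwvldko

Derivation:
Fragment 1: offset=17 data="ko" -> buffer=?????????????????ko
Fragment 2: offset=13 data="wvld" -> buffer=?????????????wvldko
Fragment 3: offset=5 data="KPy" -> buffer=?????KPy?????wvldko
Fragment 4: offset=8 data="gp" -> buffer=?????KPygp???wvldko
Fragment 5: offset=8 data="yHOLu" -> buffer=?????KPyyHOLuwvldko
Fragment 6: offset=0 data="Zjywr" -> buffer=ZjywrKPyyHOLuwvldko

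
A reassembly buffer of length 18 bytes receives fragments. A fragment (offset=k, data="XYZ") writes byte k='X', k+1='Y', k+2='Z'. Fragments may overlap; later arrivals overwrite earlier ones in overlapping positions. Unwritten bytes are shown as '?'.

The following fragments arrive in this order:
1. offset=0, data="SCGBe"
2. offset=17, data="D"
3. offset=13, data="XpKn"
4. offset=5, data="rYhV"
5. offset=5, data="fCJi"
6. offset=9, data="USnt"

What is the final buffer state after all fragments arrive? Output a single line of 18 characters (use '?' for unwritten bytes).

Answer: SCGBefCJiUSntXpKnD

Derivation:
Fragment 1: offset=0 data="SCGBe" -> buffer=SCGBe?????????????
Fragment 2: offset=17 data="D" -> buffer=SCGBe????????????D
Fragment 3: offset=13 data="XpKn" -> buffer=SCGBe????????XpKnD
Fragment 4: offset=5 data="rYhV" -> buffer=SCGBerYhV????XpKnD
Fragment 5: offset=5 data="fCJi" -> buffer=SCGBefCJi????XpKnD
Fragment 6: offset=9 data="USnt" -> buffer=SCGBefCJiUSntXpKnD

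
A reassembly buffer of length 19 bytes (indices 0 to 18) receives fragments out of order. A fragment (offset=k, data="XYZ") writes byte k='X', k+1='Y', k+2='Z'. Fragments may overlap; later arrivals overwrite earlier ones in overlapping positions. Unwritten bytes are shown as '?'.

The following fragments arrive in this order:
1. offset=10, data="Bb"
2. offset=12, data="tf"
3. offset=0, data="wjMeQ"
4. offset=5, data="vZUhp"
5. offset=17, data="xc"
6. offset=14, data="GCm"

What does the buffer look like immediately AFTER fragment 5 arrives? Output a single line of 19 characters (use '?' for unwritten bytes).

Fragment 1: offset=10 data="Bb" -> buffer=??????????Bb???????
Fragment 2: offset=12 data="tf" -> buffer=??????????Bbtf?????
Fragment 3: offset=0 data="wjMeQ" -> buffer=wjMeQ?????Bbtf?????
Fragment 4: offset=5 data="vZUhp" -> buffer=wjMeQvZUhpBbtf?????
Fragment 5: offset=17 data="xc" -> buffer=wjMeQvZUhpBbtf???xc

Answer: wjMeQvZUhpBbtf???xc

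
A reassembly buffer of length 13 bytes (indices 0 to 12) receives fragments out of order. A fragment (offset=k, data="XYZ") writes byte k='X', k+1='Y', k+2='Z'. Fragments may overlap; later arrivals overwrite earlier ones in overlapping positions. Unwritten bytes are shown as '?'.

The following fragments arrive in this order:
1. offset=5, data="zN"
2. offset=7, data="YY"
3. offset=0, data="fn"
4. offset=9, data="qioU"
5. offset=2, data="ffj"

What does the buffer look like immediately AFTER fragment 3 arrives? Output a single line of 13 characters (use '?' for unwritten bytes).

Answer: fn???zNYY????

Derivation:
Fragment 1: offset=5 data="zN" -> buffer=?????zN??????
Fragment 2: offset=7 data="YY" -> buffer=?????zNYY????
Fragment 3: offset=0 data="fn" -> buffer=fn???zNYY????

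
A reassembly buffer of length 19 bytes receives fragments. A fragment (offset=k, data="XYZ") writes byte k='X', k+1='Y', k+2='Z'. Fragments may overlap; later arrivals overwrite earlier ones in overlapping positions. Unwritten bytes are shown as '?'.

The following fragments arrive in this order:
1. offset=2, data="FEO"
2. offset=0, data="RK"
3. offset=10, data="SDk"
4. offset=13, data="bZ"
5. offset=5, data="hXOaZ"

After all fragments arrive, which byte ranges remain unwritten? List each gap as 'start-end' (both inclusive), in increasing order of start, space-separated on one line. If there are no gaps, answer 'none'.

Answer: 15-18

Derivation:
Fragment 1: offset=2 len=3
Fragment 2: offset=0 len=2
Fragment 3: offset=10 len=3
Fragment 4: offset=13 len=2
Fragment 5: offset=5 len=5
Gaps: 15-18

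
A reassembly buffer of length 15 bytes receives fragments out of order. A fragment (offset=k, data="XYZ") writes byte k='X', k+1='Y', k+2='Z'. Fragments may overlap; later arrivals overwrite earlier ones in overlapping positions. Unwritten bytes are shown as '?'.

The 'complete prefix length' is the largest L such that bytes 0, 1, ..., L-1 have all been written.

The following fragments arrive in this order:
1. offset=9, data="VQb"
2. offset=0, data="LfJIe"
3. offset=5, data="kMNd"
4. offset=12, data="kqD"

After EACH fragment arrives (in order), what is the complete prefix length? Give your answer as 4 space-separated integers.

Answer: 0 5 12 15

Derivation:
Fragment 1: offset=9 data="VQb" -> buffer=?????????VQb??? -> prefix_len=0
Fragment 2: offset=0 data="LfJIe" -> buffer=LfJIe????VQb??? -> prefix_len=5
Fragment 3: offset=5 data="kMNd" -> buffer=LfJIekMNdVQb??? -> prefix_len=12
Fragment 4: offset=12 data="kqD" -> buffer=LfJIekMNdVQbkqD -> prefix_len=15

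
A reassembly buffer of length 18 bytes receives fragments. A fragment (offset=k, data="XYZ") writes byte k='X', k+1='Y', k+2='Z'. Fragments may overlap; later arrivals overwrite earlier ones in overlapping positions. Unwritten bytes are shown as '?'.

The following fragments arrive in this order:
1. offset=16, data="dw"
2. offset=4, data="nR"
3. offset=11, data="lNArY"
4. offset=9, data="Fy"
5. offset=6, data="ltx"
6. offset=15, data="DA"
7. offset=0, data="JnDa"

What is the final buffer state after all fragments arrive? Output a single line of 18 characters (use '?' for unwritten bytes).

Fragment 1: offset=16 data="dw" -> buffer=????????????????dw
Fragment 2: offset=4 data="nR" -> buffer=????nR??????????dw
Fragment 3: offset=11 data="lNArY" -> buffer=????nR?????lNArYdw
Fragment 4: offset=9 data="Fy" -> buffer=????nR???FylNArYdw
Fragment 5: offset=6 data="ltx" -> buffer=????nRltxFylNArYdw
Fragment 6: offset=15 data="DA" -> buffer=????nRltxFylNArDAw
Fragment 7: offset=0 data="JnDa" -> buffer=JnDanRltxFylNArDAw

Answer: JnDanRltxFylNArDAw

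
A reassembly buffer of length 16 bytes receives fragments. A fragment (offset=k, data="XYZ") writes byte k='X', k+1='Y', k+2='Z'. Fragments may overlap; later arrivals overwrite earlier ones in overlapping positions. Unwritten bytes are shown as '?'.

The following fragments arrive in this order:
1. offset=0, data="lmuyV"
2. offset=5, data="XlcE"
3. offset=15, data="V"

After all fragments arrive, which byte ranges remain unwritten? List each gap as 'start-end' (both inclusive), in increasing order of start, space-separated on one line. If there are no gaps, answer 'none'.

Fragment 1: offset=0 len=5
Fragment 2: offset=5 len=4
Fragment 3: offset=15 len=1
Gaps: 9-14

Answer: 9-14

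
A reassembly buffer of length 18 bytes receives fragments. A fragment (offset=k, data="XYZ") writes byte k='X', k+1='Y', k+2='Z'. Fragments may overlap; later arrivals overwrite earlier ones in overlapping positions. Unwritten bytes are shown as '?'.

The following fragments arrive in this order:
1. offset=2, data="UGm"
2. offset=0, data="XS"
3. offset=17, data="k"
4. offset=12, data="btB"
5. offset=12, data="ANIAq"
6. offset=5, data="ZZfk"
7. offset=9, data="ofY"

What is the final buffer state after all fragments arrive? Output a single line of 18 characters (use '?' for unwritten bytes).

Fragment 1: offset=2 data="UGm" -> buffer=??UGm?????????????
Fragment 2: offset=0 data="XS" -> buffer=XSUGm?????????????
Fragment 3: offset=17 data="k" -> buffer=XSUGm????????????k
Fragment 4: offset=12 data="btB" -> buffer=XSUGm???????btB??k
Fragment 5: offset=12 data="ANIAq" -> buffer=XSUGm???????ANIAqk
Fragment 6: offset=5 data="ZZfk" -> buffer=XSUGmZZfk???ANIAqk
Fragment 7: offset=9 data="ofY" -> buffer=XSUGmZZfkofYANIAqk

Answer: XSUGmZZfkofYANIAqk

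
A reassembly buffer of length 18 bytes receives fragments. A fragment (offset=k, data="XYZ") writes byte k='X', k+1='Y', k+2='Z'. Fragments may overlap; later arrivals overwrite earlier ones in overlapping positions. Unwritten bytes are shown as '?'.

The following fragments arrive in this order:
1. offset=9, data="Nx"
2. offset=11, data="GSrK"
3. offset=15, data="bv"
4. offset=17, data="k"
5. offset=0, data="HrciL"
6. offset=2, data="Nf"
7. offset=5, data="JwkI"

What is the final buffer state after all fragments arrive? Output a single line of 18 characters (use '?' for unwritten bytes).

Answer: HrNfLJwkINxGSrKbvk

Derivation:
Fragment 1: offset=9 data="Nx" -> buffer=?????????Nx???????
Fragment 2: offset=11 data="GSrK" -> buffer=?????????NxGSrK???
Fragment 3: offset=15 data="bv" -> buffer=?????????NxGSrKbv?
Fragment 4: offset=17 data="k" -> buffer=?????????NxGSrKbvk
Fragment 5: offset=0 data="HrciL" -> buffer=HrciL????NxGSrKbvk
Fragment 6: offset=2 data="Nf" -> buffer=HrNfL????NxGSrKbvk
Fragment 7: offset=5 data="JwkI" -> buffer=HrNfLJwkINxGSrKbvk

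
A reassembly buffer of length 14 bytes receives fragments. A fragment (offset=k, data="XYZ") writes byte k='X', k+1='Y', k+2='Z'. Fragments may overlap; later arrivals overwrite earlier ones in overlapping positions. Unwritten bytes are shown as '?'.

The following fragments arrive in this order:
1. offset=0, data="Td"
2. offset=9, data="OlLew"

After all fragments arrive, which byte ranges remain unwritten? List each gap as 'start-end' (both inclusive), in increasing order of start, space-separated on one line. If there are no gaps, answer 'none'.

Fragment 1: offset=0 len=2
Fragment 2: offset=9 len=5
Gaps: 2-8

Answer: 2-8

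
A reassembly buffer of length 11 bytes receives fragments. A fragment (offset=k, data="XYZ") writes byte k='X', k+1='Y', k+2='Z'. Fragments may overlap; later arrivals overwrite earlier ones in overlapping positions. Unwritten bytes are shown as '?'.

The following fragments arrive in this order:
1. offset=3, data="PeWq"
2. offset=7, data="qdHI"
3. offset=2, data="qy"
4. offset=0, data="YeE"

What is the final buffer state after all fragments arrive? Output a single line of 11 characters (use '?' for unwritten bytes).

Answer: YeEyeWqqdHI

Derivation:
Fragment 1: offset=3 data="PeWq" -> buffer=???PeWq????
Fragment 2: offset=7 data="qdHI" -> buffer=???PeWqqdHI
Fragment 3: offset=2 data="qy" -> buffer=??qyeWqqdHI
Fragment 4: offset=0 data="YeE" -> buffer=YeEyeWqqdHI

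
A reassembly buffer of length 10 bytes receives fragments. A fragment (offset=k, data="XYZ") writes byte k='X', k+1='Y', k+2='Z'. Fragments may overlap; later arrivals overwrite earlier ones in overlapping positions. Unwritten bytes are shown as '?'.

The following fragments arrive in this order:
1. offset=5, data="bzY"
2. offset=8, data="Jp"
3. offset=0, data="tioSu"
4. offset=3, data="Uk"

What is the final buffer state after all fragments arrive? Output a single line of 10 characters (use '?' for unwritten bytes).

Fragment 1: offset=5 data="bzY" -> buffer=?????bzY??
Fragment 2: offset=8 data="Jp" -> buffer=?????bzYJp
Fragment 3: offset=0 data="tioSu" -> buffer=tioSubzYJp
Fragment 4: offset=3 data="Uk" -> buffer=tioUkbzYJp

Answer: tioUkbzYJp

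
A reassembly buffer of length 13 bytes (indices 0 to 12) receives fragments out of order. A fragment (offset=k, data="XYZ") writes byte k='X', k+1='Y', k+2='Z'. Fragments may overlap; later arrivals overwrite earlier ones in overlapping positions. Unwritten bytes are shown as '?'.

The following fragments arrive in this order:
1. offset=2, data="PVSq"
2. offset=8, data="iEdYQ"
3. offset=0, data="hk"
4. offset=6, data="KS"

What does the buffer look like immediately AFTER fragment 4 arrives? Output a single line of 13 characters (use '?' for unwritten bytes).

Fragment 1: offset=2 data="PVSq" -> buffer=??PVSq???????
Fragment 2: offset=8 data="iEdYQ" -> buffer=??PVSq??iEdYQ
Fragment 3: offset=0 data="hk" -> buffer=hkPVSq??iEdYQ
Fragment 4: offset=6 data="KS" -> buffer=hkPVSqKSiEdYQ

Answer: hkPVSqKSiEdYQ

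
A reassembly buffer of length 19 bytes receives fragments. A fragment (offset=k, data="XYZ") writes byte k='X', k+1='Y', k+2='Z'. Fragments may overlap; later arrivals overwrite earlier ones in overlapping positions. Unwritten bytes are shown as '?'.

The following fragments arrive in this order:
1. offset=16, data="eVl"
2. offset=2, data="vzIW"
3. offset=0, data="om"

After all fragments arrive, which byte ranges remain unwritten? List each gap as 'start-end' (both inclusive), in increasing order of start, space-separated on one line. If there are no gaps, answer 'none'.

Answer: 6-15

Derivation:
Fragment 1: offset=16 len=3
Fragment 2: offset=2 len=4
Fragment 3: offset=0 len=2
Gaps: 6-15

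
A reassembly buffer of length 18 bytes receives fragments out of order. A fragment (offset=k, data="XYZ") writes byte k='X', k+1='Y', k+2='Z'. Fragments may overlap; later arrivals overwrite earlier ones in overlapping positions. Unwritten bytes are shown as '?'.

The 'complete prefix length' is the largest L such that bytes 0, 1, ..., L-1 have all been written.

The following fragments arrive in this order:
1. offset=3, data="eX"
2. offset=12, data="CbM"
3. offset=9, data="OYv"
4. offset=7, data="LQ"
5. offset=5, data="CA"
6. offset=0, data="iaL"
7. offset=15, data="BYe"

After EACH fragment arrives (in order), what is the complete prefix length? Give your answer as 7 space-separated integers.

Answer: 0 0 0 0 0 15 18

Derivation:
Fragment 1: offset=3 data="eX" -> buffer=???eX????????????? -> prefix_len=0
Fragment 2: offset=12 data="CbM" -> buffer=???eX???????CbM??? -> prefix_len=0
Fragment 3: offset=9 data="OYv" -> buffer=???eX????OYvCbM??? -> prefix_len=0
Fragment 4: offset=7 data="LQ" -> buffer=???eX??LQOYvCbM??? -> prefix_len=0
Fragment 5: offset=5 data="CA" -> buffer=???eXCALQOYvCbM??? -> prefix_len=0
Fragment 6: offset=0 data="iaL" -> buffer=iaLeXCALQOYvCbM??? -> prefix_len=15
Fragment 7: offset=15 data="BYe" -> buffer=iaLeXCALQOYvCbMBYe -> prefix_len=18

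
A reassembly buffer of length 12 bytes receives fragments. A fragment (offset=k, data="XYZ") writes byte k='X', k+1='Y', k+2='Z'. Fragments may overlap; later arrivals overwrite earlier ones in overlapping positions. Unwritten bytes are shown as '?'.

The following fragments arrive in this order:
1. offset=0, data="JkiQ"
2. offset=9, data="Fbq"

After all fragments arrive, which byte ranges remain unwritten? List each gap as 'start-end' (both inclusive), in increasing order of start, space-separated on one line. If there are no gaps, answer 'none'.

Fragment 1: offset=0 len=4
Fragment 2: offset=9 len=3
Gaps: 4-8

Answer: 4-8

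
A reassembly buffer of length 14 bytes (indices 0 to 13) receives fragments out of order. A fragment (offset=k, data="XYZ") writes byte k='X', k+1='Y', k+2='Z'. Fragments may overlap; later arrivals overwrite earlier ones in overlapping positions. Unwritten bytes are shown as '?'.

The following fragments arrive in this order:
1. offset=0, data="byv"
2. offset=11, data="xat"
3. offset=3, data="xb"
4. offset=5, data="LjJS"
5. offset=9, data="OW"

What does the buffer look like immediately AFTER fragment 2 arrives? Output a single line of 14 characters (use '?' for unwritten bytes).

Fragment 1: offset=0 data="byv" -> buffer=byv???????????
Fragment 2: offset=11 data="xat" -> buffer=byv????????xat

Answer: byv????????xat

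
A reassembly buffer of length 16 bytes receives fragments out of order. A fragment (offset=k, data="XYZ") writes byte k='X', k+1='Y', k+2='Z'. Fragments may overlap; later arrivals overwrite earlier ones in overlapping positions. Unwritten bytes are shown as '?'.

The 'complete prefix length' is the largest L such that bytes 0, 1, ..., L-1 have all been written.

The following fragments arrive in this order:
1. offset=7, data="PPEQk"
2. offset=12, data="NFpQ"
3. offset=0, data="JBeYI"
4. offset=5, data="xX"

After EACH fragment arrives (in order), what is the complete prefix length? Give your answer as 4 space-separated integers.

Answer: 0 0 5 16

Derivation:
Fragment 1: offset=7 data="PPEQk" -> buffer=???????PPEQk???? -> prefix_len=0
Fragment 2: offset=12 data="NFpQ" -> buffer=???????PPEQkNFpQ -> prefix_len=0
Fragment 3: offset=0 data="JBeYI" -> buffer=JBeYI??PPEQkNFpQ -> prefix_len=5
Fragment 4: offset=5 data="xX" -> buffer=JBeYIxXPPEQkNFpQ -> prefix_len=16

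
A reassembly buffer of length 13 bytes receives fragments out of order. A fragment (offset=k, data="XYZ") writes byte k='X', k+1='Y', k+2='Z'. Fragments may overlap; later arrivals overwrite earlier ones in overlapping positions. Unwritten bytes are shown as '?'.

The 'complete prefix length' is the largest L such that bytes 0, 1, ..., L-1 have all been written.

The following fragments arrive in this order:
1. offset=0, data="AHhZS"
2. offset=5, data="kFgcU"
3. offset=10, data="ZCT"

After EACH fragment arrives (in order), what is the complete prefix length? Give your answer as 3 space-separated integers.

Fragment 1: offset=0 data="AHhZS" -> buffer=AHhZS???????? -> prefix_len=5
Fragment 2: offset=5 data="kFgcU" -> buffer=AHhZSkFgcU??? -> prefix_len=10
Fragment 3: offset=10 data="ZCT" -> buffer=AHhZSkFgcUZCT -> prefix_len=13

Answer: 5 10 13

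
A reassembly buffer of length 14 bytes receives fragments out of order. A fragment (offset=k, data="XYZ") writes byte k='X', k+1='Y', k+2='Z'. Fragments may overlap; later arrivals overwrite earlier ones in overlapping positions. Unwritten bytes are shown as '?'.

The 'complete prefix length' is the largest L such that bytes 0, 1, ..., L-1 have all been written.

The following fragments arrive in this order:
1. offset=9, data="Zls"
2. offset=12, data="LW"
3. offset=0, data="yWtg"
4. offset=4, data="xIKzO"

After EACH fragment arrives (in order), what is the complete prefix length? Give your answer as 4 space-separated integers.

Answer: 0 0 4 14

Derivation:
Fragment 1: offset=9 data="Zls" -> buffer=?????????Zls?? -> prefix_len=0
Fragment 2: offset=12 data="LW" -> buffer=?????????ZlsLW -> prefix_len=0
Fragment 3: offset=0 data="yWtg" -> buffer=yWtg?????ZlsLW -> prefix_len=4
Fragment 4: offset=4 data="xIKzO" -> buffer=yWtgxIKzOZlsLW -> prefix_len=14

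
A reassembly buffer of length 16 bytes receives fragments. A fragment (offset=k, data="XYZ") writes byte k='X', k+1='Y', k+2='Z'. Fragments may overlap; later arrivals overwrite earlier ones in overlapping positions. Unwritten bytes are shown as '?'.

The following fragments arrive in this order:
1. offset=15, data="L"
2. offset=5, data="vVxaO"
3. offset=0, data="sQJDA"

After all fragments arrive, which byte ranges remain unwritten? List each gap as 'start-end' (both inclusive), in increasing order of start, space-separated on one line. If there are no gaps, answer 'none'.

Answer: 10-14

Derivation:
Fragment 1: offset=15 len=1
Fragment 2: offset=5 len=5
Fragment 3: offset=0 len=5
Gaps: 10-14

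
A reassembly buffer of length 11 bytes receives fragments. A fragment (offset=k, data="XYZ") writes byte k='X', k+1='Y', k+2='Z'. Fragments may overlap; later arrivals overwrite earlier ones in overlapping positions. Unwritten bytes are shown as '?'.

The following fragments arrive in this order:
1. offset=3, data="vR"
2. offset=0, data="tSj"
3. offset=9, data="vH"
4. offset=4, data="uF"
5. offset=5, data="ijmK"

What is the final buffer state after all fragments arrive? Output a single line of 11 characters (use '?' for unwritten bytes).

Fragment 1: offset=3 data="vR" -> buffer=???vR??????
Fragment 2: offset=0 data="tSj" -> buffer=tSjvR??????
Fragment 3: offset=9 data="vH" -> buffer=tSjvR????vH
Fragment 4: offset=4 data="uF" -> buffer=tSjvuF???vH
Fragment 5: offset=5 data="ijmK" -> buffer=tSjvuijmKvH

Answer: tSjvuijmKvH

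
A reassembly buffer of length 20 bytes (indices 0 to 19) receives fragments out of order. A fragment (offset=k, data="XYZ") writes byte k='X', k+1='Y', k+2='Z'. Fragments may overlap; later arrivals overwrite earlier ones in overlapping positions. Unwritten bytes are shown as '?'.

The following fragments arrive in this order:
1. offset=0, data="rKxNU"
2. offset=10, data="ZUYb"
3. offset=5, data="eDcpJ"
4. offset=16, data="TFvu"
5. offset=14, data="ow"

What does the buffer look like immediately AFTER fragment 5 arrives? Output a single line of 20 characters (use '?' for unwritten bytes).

Fragment 1: offset=0 data="rKxNU" -> buffer=rKxNU???????????????
Fragment 2: offset=10 data="ZUYb" -> buffer=rKxNU?????ZUYb??????
Fragment 3: offset=5 data="eDcpJ" -> buffer=rKxNUeDcpJZUYb??????
Fragment 4: offset=16 data="TFvu" -> buffer=rKxNUeDcpJZUYb??TFvu
Fragment 5: offset=14 data="ow" -> buffer=rKxNUeDcpJZUYbowTFvu

Answer: rKxNUeDcpJZUYbowTFvu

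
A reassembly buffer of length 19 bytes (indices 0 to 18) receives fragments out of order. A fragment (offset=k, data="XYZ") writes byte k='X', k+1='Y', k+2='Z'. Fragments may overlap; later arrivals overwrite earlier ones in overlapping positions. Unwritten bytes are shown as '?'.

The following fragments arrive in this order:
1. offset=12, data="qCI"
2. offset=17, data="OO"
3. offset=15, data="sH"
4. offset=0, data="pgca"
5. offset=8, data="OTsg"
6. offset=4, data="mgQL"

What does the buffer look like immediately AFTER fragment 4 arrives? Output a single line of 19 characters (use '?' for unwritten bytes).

Answer: pgca????????qCIsHOO

Derivation:
Fragment 1: offset=12 data="qCI" -> buffer=????????????qCI????
Fragment 2: offset=17 data="OO" -> buffer=????????????qCI??OO
Fragment 3: offset=15 data="sH" -> buffer=????????????qCIsHOO
Fragment 4: offset=0 data="pgca" -> buffer=pgca????????qCIsHOO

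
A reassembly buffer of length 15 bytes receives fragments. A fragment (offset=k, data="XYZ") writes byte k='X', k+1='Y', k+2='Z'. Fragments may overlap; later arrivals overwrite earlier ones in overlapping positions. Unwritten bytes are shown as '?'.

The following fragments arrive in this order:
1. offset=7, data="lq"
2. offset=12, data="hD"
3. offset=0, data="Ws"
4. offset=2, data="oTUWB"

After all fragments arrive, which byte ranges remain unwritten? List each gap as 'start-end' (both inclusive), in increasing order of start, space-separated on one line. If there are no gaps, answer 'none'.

Fragment 1: offset=7 len=2
Fragment 2: offset=12 len=2
Fragment 3: offset=0 len=2
Fragment 4: offset=2 len=5
Gaps: 9-11 14-14

Answer: 9-11 14-14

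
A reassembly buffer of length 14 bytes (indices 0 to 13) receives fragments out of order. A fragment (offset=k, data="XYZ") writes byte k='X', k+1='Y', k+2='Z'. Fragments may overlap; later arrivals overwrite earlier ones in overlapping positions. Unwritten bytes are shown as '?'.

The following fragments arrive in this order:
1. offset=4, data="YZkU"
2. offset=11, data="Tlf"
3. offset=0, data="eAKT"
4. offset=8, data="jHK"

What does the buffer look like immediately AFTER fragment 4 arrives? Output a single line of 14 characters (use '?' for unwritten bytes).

Answer: eAKTYZkUjHKTlf

Derivation:
Fragment 1: offset=4 data="YZkU" -> buffer=????YZkU??????
Fragment 2: offset=11 data="Tlf" -> buffer=????YZkU???Tlf
Fragment 3: offset=0 data="eAKT" -> buffer=eAKTYZkU???Tlf
Fragment 4: offset=8 data="jHK" -> buffer=eAKTYZkUjHKTlf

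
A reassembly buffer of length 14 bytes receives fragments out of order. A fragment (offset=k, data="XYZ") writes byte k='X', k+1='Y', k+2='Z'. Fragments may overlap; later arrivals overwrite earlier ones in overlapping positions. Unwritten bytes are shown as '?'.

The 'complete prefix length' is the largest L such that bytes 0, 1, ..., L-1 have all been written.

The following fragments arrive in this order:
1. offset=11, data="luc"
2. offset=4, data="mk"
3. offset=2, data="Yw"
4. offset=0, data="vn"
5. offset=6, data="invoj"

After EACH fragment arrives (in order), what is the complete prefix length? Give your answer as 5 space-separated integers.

Fragment 1: offset=11 data="luc" -> buffer=???????????luc -> prefix_len=0
Fragment 2: offset=4 data="mk" -> buffer=????mk?????luc -> prefix_len=0
Fragment 3: offset=2 data="Yw" -> buffer=??Ywmk?????luc -> prefix_len=0
Fragment 4: offset=0 data="vn" -> buffer=vnYwmk?????luc -> prefix_len=6
Fragment 5: offset=6 data="invoj" -> buffer=vnYwmkinvojluc -> prefix_len=14

Answer: 0 0 0 6 14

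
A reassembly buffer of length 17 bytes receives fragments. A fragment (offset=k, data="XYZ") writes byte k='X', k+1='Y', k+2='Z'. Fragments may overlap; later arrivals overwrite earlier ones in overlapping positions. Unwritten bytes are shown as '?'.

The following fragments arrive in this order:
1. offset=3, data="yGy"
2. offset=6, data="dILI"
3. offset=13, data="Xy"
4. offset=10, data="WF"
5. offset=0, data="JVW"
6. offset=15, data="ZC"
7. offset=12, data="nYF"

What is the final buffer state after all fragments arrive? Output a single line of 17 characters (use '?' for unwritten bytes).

Fragment 1: offset=3 data="yGy" -> buffer=???yGy???????????
Fragment 2: offset=6 data="dILI" -> buffer=???yGydILI???????
Fragment 3: offset=13 data="Xy" -> buffer=???yGydILI???Xy??
Fragment 4: offset=10 data="WF" -> buffer=???yGydILIWF?Xy??
Fragment 5: offset=0 data="JVW" -> buffer=JVWyGydILIWF?Xy??
Fragment 6: offset=15 data="ZC" -> buffer=JVWyGydILIWF?XyZC
Fragment 7: offset=12 data="nYF" -> buffer=JVWyGydILIWFnYFZC

Answer: JVWyGydILIWFnYFZC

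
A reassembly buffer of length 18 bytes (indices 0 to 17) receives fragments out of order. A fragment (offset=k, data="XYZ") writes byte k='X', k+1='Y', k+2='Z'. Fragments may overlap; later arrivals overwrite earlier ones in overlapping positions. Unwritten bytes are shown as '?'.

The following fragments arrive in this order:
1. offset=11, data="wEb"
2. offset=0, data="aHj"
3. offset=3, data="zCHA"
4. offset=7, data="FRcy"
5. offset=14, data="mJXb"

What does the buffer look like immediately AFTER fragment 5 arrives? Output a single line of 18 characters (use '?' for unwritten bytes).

Answer: aHjzCHAFRcywEbmJXb

Derivation:
Fragment 1: offset=11 data="wEb" -> buffer=???????????wEb????
Fragment 2: offset=0 data="aHj" -> buffer=aHj????????wEb????
Fragment 3: offset=3 data="zCHA" -> buffer=aHjzCHA????wEb????
Fragment 4: offset=7 data="FRcy" -> buffer=aHjzCHAFRcywEb????
Fragment 5: offset=14 data="mJXb" -> buffer=aHjzCHAFRcywEbmJXb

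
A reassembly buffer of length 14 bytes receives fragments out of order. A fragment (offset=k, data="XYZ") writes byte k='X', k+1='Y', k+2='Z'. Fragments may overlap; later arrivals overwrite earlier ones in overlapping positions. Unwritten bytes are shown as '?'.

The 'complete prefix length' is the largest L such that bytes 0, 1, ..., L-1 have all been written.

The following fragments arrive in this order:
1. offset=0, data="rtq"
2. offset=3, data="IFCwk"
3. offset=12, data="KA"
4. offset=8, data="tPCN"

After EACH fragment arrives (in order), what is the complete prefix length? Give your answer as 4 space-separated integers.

Answer: 3 8 8 14

Derivation:
Fragment 1: offset=0 data="rtq" -> buffer=rtq??????????? -> prefix_len=3
Fragment 2: offset=3 data="IFCwk" -> buffer=rtqIFCwk?????? -> prefix_len=8
Fragment 3: offset=12 data="KA" -> buffer=rtqIFCwk????KA -> prefix_len=8
Fragment 4: offset=8 data="tPCN" -> buffer=rtqIFCwktPCNKA -> prefix_len=14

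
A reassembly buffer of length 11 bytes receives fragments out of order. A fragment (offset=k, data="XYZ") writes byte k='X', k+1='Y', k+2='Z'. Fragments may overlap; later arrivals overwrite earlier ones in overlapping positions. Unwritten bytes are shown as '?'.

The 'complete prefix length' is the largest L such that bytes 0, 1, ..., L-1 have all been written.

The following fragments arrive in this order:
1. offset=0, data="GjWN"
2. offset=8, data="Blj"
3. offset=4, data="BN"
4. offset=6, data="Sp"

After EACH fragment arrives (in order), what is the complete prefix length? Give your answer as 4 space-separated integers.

Fragment 1: offset=0 data="GjWN" -> buffer=GjWN??????? -> prefix_len=4
Fragment 2: offset=8 data="Blj" -> buffer=GjWN????Blj -> prefix_len=4
Fragment 3: offset=4 data="BN" -> buffer=GjWNBN??Blj -> prefix_len=6
Fragment 4: offset=6 data="Sp" -> buffer=GjWNBNSpBlj -> prefix_len=11

Answer: 4 4 6 11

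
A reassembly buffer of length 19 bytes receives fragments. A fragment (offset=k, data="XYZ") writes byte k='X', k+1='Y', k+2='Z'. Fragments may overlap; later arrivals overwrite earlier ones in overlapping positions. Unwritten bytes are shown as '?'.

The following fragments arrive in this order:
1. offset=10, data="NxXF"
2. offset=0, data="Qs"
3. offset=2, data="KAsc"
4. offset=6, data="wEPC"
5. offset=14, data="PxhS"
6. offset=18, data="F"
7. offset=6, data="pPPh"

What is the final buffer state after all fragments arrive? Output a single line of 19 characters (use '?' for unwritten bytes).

Fragment 1: offset=10 data="NxXF" -> buffer=??????????NxXF?????
Fragment 2: offset=0 data="Qs" -> buffer=Qs????????NxXF?????
Fragment 3: offset=2 data="KAsc" -> buffer=QsKAsc????NxXF?????
Fragment 4: offset=6 data="wEPC" -> buffer=QsKAscwEPCNxXF?????
Fragment 5: offset=14 data="PxhS" -> buffer=QsKAscwEPCNxXFPxhS?
Fragment 6: offset=18 data="F" -> buffer=QsKAscwEPCNxXFPxhSF
Fragment 7: offset=6 data="pPPh" -> buffer=QsKAscpPPhNxXFPxhSF

Answer: QsKAscpPPhNxXFPxhSF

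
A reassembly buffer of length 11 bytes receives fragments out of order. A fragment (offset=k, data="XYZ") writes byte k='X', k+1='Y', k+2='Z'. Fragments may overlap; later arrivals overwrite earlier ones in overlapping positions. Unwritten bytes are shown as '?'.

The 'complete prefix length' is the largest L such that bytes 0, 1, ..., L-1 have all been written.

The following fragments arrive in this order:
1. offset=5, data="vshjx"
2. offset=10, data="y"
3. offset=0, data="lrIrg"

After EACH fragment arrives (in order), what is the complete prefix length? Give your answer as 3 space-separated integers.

Answer: 0 0 11

Derivation:
Fragment 1: offset=5 data="vshjx" -> buffer=?????vshjx? -> prefix_len=0
Fragment 2: offset=10 data="y" -> buffer=?????vshjxy -> prefix_len=0
Fragment 3: offset=0 data="lrIrg" -> buffer=lrIrgvshjxy -> prefix_len=11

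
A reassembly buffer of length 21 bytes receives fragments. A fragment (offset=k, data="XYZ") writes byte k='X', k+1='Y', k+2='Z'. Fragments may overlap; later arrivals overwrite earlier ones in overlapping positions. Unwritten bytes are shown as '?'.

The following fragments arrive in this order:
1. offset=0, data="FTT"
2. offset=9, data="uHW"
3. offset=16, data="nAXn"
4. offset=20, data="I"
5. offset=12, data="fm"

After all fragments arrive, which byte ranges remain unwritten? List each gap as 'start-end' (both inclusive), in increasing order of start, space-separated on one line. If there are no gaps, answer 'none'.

Answer: 3-8 14-15

Derivation:
Fragment 1: offset=0 len=3
Fragment 2: offset=9 len=3
Fragment 3: offset=16 len=4
Fragment 4: offset=20 len=1
Fragment 5: offset=12 len=2
Gaps: 3-8 14-15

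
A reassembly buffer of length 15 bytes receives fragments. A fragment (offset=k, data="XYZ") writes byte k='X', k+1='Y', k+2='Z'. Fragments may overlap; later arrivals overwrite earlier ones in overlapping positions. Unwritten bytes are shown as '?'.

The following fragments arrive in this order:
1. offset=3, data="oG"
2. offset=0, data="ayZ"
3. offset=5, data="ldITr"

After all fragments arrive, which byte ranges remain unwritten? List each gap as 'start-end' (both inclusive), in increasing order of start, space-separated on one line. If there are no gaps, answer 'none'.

Answer: 10-14

Derivation:
Fragment 1: offset=3 len=2
Fragment 2: offset=0 len=3
Fragment 3: offset=5 len=5
Gaps: 10-14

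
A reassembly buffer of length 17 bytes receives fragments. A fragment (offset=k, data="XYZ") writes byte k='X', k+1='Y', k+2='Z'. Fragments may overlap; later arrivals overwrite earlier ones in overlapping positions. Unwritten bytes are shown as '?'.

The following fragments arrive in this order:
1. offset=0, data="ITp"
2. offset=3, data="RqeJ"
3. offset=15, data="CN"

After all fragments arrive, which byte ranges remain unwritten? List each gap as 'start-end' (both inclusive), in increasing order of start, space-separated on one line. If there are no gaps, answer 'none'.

Answer: 7-14

Derivation:
Fragment 1: offset=0 len=3
Fragment 2: offset=3 len=4
Fragment 3: offset=15 len=2
Gaps: 7-14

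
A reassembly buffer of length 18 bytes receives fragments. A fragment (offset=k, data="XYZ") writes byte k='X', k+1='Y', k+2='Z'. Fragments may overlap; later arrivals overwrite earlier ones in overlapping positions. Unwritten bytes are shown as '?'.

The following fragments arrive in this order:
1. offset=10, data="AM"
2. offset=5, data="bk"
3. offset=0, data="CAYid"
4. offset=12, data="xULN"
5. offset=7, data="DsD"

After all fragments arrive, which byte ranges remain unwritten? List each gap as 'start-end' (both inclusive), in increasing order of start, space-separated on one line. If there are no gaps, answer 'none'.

Fragment 1: offset=10 len=2
Fragment 2: offset=5 len=2
Fragment 3: offset=0 len=5
Fragment 4: offset=12 len=4
Fragment 5: offset=7 len=3
Gaps: 16-17

Answer: 16-17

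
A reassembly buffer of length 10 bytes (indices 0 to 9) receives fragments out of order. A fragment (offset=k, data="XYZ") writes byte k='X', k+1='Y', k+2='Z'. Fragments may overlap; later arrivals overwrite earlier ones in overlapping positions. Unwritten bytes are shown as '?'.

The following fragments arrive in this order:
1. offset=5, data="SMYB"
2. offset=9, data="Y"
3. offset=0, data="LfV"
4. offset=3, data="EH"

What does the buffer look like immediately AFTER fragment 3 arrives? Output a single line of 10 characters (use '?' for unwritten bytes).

Answer: LfV??SMYBY

Derivation:
Fragment 1: offset=5 data="SMYB" -> buffer=?????SMYB?
Fragment 2: offset=9 data="Y" -> buffer=?????SMYBY
Fragment 3: offset=0 data="LfV" -> buffer=LfV??SMYBY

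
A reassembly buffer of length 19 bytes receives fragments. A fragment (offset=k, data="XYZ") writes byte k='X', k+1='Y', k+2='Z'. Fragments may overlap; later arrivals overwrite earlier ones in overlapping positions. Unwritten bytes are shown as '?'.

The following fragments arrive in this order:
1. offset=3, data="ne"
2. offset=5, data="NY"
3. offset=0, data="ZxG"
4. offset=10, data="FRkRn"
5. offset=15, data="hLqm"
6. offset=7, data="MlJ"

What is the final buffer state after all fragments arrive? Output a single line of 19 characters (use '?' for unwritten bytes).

Fragment 1: offset=3 data="ne" -> buffer=???ne??????????????
Fragment 2: offset=5 data="NY" -> buffer=???neNY????????????
Fragment 3: offset=0 data="ZxG" -> buffer=ZxGneNY????????????
Fragment 4: offset=10 data="FRkRn" -> buffer=ZxGneNY???FRkRn????
Fragment 5: offset=15 data="hLqm" -> buffer=ZxGneNY???FRkRnhLqm
Fragment 6: offset=7 data="MlJ" -> buffer=ZxGneNYMlJFRkRnhLqm

Answer: ZxGneNYMlJFRkRnhLqm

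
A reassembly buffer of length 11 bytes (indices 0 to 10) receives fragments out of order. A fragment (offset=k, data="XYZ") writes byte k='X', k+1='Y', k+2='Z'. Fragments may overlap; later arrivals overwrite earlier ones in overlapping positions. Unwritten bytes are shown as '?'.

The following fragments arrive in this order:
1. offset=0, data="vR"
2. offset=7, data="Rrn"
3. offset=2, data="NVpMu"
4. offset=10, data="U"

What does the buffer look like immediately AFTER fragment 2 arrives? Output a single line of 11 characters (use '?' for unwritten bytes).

Answer: vR?????Rrn?

Derivation:
Fragment 1: offset=0 data="vR" -> buffer=vR?????????
Fragment 2: offset=7 data="Rrn" -> buffer=vR?????Rrn?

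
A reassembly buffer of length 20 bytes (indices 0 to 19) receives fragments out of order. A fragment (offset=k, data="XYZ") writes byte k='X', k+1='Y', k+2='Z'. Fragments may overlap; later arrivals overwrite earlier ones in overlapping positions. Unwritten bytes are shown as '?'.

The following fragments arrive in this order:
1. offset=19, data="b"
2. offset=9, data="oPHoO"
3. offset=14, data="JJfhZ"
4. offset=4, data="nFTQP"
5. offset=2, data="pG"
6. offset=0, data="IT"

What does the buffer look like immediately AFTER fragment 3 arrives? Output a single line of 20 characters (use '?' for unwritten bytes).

Answer: ?????????oPHoOJJfhZb

Derivation:
Fragment 1: offset=19 data="b" -> buffer=???????????????????b
Fragment 2: offset=9 data="oPHoO" -> buffer=?????????oPHoO?????b
Fragment 3: offset=14 data="JJfhZ" -> buffer=?????????oPHoOJJfhZb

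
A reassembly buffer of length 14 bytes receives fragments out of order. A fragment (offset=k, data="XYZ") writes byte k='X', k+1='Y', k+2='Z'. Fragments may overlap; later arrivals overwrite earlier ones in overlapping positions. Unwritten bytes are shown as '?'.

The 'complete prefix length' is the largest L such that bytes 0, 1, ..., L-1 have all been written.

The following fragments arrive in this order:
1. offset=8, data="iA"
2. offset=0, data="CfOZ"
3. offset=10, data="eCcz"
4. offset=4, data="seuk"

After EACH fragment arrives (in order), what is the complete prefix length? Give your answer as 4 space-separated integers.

Fragment 1: offset=8 data="iA" -> buffer=????????iA???? -> prefix_len=0
Fragment 2: offset=0 data="CfOZ" -> buffer=CfOZ????iA???? -> prefix_len=4
Fragment 3: offset=10 data="eCcz" -> buffer=CfOZ????iAeCcz -> prefix_len=4
Fragment 4: offset=4 data="seuk" -> buffer=CfOZseukiAeCcz -> prefix_len=14

Answer: 0 4 4 14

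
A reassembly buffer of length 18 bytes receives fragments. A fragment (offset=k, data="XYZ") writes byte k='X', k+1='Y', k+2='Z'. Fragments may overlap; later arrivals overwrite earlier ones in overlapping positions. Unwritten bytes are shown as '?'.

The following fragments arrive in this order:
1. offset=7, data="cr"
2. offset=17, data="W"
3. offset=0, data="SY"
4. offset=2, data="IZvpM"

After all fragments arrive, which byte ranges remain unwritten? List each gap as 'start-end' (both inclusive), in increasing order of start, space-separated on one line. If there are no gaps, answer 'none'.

Fragment 1: offset=7 len=2
Fragment 2: offset=17 len=1
Fragment 3: offset=0 len=2
Fragment 4: offset=2 len=5
Gaps: 9-16

Answer: 9-16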